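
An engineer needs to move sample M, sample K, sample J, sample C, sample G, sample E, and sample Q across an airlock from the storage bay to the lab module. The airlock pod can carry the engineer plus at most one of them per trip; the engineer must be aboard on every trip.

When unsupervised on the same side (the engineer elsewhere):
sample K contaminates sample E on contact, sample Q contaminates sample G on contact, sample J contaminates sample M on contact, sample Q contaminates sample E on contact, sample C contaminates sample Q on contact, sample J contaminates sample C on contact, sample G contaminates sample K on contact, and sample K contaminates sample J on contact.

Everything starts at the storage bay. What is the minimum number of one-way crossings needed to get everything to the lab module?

impossible

Whatever the first load, the items left behind include a forbidden pair without the engineer. No opening move is safe, so no plan exists.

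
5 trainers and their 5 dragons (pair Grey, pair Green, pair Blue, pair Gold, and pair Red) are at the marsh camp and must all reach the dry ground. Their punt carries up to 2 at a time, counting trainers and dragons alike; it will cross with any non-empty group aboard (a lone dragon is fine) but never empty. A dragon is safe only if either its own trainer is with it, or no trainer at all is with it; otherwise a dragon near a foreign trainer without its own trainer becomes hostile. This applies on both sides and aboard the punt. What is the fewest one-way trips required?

Following every safe sequence of crossings from the start, the most of the 10 that can be at the dry ground as the punt arrives there on crossings 1, 3, 5, 7 is 2, 3, 4, 5 respectively; the best ever achieved is 5 of 10.
From crossing 9 on, no configuration arises that was not already reachable earlier: only 82 distinct safe configurations (who is on which side, and where the punt is) can ever be reached, none of them has everyone across, and every continuation just revisits them. So no valid plan exists.

impossible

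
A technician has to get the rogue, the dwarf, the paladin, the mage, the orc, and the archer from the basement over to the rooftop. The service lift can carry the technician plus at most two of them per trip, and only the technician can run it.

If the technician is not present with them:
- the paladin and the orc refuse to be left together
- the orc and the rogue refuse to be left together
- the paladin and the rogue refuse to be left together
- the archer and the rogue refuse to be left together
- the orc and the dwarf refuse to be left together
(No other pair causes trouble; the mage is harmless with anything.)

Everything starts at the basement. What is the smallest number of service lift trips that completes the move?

Counting alone: the technician can take at most 2 across per trip to the rooftop, so moving all 6 needs at least 3 loaded trips out, with a return between consecutive ones — at least 5 crossings.
The safety rule pushes this higher. Following every safe sequence of crossings, the most of the 6 that can be at the rooftop as the service lift arrives there on crossings 5, 7 is 4, 5 respectively — never all 6.
So no plan with fewer than 9 crossings exists, and this one achieves 9:
1. Technician goes to the rooftop with the orc and the rogue.
2. Technician goes back to the basement with the rogue.
3. Technician goes to the rooftop with the dwarf and the rogue.
4. Technician goes back to the basement with the orc.
5. Technician goes to the rooftop with the mage and the paladin.
6. Technician goes back to the basement with the rogue.
7. Technician goes to the rooftop with the archer and the rogue.
8. Technician goes back to the basement with the rogue.
9. Technician goes to the rooftop with the orc and the rogue.

9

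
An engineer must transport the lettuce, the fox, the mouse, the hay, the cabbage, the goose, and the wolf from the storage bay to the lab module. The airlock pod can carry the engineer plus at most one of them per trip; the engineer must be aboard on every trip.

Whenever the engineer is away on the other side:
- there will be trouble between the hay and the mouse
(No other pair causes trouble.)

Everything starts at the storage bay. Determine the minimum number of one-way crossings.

Counting alone: the engineer can take at most 1 across per trip to the lab module, so moving all 7 needs at least 7 loaded trips out, with a return between consecutive ones — at least 13 crossings.
The plan below uses exactly 13 crossings, so it is optimal:
1. Engineer goes to the lab module with the mouse.
2. Engineer goes back to the storage bay alone.
3. Engineer goes to the lab module with the lettuce.
4. Engineer goes back to the storage bay alone.
5. Engineer goes to the lab module with the fox.
6. Engineer goes back to the storage bay alone.
7. Engineer goes to the lab module with the cabbage.
8. Engineer goes back to the storage bay alone.
9. Engineer goes to the lab module with the goose.
10. Engineer goes back to the storage bay alone.
11. Engineer goes to the lab module with the wolf.
12. Engineer goes back to the storage bay alone.
13. Engineer goes to the lab module with the hay.

13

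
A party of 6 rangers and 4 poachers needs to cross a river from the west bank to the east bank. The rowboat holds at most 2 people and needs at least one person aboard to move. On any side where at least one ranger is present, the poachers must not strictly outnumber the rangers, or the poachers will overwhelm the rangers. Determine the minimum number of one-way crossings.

17

Counting alone: each trip to the east bank takes at most 2 across and each return brings at least 1 back, so after t trips out (and t−1 returns) at most 2t − (t−1) of the 10 are across; that first reaches 10 at t = 9, so at least 17 crossings are needed.
The plan below uses exactly 17 crossings, so it is optimal:
1. 2 poachers → the east bank.  (the west bank: 6R 2P; the east bank: 0R 2P)
2. 1 poacher ← the west bank.  (the west bank: 6R 3P; the east bank: 0R 1P)
3. 2 poachers → the east bank.  (the west bank: 6R 1P; the east bank: 0R 3P)
4. 1 poacher ← the west bank.  (the west bank: 6R 2P; the east bank: 0R 2P)
5. 2 rangers → the east bank.  (the west bank: 4R 2P; the east bank: 2R 2P)
6. 1 poacher ← the west bank.  (the west bank: 4R 3P; the east bank: 2R 1P)
7. 1 ranger and 1 poacher → the east bank.  (the west bank: 3R 2P; the east bank: 3R 2P)
8. 1 poacher ← the west bank.  (the west bank: 3R 3P; the east bank: 3R 1P)
9. 2 poachers → the east bank.  (the west bank: 3R 1P; the east bank: 3R 3P)
10. 1 poacher ← the west bank.  (the west bank: 3R 2P; the east bank: 3R 2P)
11. 1 ranger and 1 poacher → the east bank.  (the west bank: 2R 1P; the east bank: 4R 3P)
12. 1 poacher ← the west bank.  (the west bank: 2R 2P; the east bank: 4R 2P)
13. 2 poachers → the east bank.  (the west bank: 2R 0P; the east bank: 4R 4P)
14. 1 poacher ← the west bank.  (the west bank: 2R 1P; the east bank: 4R 3P)
15. 1 ranger and 1 poacher → the east bank.  (the west bank: 1R 0P; the east bank: 5R 4P)
16. 1 poacher ← the west bank.  (the west bank: 1R 1P; the east bank: 5R 3P)
17. 1 ranger and 1 poacher → the east bank.  (the west bank: 0R 0P; the east bank: 6R 4P)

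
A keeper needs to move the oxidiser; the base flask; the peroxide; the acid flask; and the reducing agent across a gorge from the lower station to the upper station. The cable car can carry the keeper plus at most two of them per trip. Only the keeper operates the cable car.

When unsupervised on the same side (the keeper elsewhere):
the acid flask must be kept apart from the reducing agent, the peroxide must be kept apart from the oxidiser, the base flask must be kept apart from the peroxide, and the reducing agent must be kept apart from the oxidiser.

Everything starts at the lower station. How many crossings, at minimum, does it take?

7

Counting alone: the keeper can take at most 2 across per trip to the upper station, so moving all 5 needs at least 3 loaded trips out, with a return between consecutive ones — at least 5 crossings.
The safety rule pushes this higher. Following every safe sequence of crossings, the most of the 5 that can be at the upper station as the cable car arrives there on crossing 5 is 4 — never all 5.
So no plan with fewer than 7 crossings exists, and this one achieves 7:
1. Keeper goes to the upper station with the peroxide and the reducing agent.  [the lower station: the acid flask, the base flask, the oxidiser | the upper station: the peroxide, the reducing agent]
2. Keeper goes back to the lower station alone.  [the lower station: the acid flask, the base flask, the oxidiser | the upper station: the peroxide, the reducing agent]
3. Keeper goes to the upper station with the oxidiser.  [the lower station: the acid flask, the base flask | the upper station: the oxidiser, the peroxide, the reducing agent]
4. Keeper goes back to the lower station with the peroxide and the reducing agent.  [the lower station: the acid flask, the base flask, the peroxide, the reducing agent | the upper station: the oxidiser]
5. Keeper goes to the upper station with the acid flask and the base flask.  [the lower station: the peroxide, the reducing agent | the upper station: the acid flask, the base flask, the oxidiser]
6. Keeper goes back to the lower station alone.  [the lower station: the peroxide, the reducing agent | the upper station: the acid flask, the base flask, the oxidiser]
7. Keeper goes to the upper station with the peroxide and the reducing agent.  [the lower station: — | the upper station: the acid flask, the base flask, the oxidiser, the peroxide, the reducing agent]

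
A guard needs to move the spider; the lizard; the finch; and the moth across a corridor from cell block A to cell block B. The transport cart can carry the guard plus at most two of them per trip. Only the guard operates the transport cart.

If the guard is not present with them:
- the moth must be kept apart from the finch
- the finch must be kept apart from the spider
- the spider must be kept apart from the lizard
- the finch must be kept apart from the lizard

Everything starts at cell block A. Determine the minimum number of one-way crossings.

5

Counting alone: the guard can take at most 2 across per trip to cell block B, so moving all 4 needs at least 2 loaded trips out, with a return between consecutive ones — at least 3 crossings.
The safety rule pushes this higher. Following every safe sequence of crossings, the most of the 4 that can be at cell block B as the transport cart arrives there on crossing 3 is 3 — never all 4.
So no plan with fewer than 5 crossings exists, and this one achieves 5:
1. Guard goes to cell block B with the finch and the spider.
2. Guard goes back to cell block A with the spider.
3. Guard goes to cell block B with the moth and the spider.
4. Guard goes back to cell block A with the finch.
5. Guard goes to cell block B with the finch and the lizard.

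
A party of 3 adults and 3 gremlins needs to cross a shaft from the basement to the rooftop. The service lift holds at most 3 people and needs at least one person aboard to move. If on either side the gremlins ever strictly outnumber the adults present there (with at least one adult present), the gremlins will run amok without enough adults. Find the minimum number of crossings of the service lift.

Counting alone: each trip to the rooftop takes at most 3 across and each return brings at least 1 back, so after t trips out (and t−1 returns) at most 3t − (t−1) of the 6 are across; that first reaches 6 at t = 3, so at least 5 crossings are needed.
The plan below uses exactly 5 crossings, so it is optimal:
1. 2 gremlins → the rooftop.  (the basement: 3A 1G; the rooftop: 0A 2G)
2. 1 gremlin ← the basement.  (the basement: 3A 2G; the rooftop: 0A 1G)
3. 3 adults → the rooftop.  (the basement: 0A 2G; the rooftop: 3A 1G)
4. 1 gremlin ← the basement.  (the basement: 0A 3G; the rooftop: 3A 0G)
5. 3 gremlins → the rooftop.  (the basement: 0A 0G; the rooftop: 3A 3G)

5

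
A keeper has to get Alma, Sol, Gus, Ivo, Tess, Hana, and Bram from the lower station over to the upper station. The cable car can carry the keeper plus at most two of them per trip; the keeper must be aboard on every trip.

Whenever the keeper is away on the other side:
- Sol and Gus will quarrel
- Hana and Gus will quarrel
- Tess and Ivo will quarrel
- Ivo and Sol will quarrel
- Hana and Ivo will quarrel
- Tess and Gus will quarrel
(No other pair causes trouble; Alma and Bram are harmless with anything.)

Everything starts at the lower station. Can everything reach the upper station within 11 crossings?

Yes — this plan uses 9 crossings (≤ 11):
1. Keeper goes to the upper station with Gus and Ivo.  [the lower station: Alma, Bram, Hana, Sol, Tess | the upper station: Gus, Ivo]
2. Keeper goes back to the lower station alone.  [the lower station: Alma, Bram, Hana, Sol, Tess | the upper station: Gus, Ivo]
3. Keeper goes to the upper station with Alma.  [the lower station: Bram, Hana, Sol, Tess | the upper station: Alma, Gus, Ivo]
4. Keeper goes back to the lower station alone.  [the lower station: Bram, Hana, Sol, Tess | the upper station: Alma, Gus, Ivo]
5. Keeper goes to the upper station with Sol and Tess.  [the lower station: Bram, Hana | the upper station: Alma, Gus, Ivo, Sol, Tess]
6. Keeper goes back to the lower station with Gus and Ivo.  [the lower station: Bram, Gus, Hana, Ivo | the upper station: Alma, Sol, Tess]
7. Keeper goes to the upper station with Bram and Hana.  [the lower station: Gus, Ivo | the upper station: Alma, Bram, Hana, Sol, Tess]
8. Keeper goes back to the lower station alone.  [the lower station: Gus, Ivo | the upper station: Alma, Bram, Hana, Sol, Tess]
9. Keeper goes to the upper station with Gus and Ivo.  [the lower station: — | the upper station: Alma, Bram, Gus, Hana, Ivo, Sol, Tess]

Yes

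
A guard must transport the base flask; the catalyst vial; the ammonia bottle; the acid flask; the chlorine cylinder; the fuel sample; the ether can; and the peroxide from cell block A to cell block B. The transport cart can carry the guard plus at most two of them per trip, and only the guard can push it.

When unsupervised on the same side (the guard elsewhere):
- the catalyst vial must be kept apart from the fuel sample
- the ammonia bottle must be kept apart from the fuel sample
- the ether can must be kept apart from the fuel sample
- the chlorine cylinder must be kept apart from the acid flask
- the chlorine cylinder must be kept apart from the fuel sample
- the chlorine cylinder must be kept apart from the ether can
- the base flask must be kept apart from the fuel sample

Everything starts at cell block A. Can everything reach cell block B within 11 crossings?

Counting alone: the guard can take at most 2 across per trip to cell block B, so moving all 8 needs at least 4 loaded trips out, with a return between consecutive ones — at least 7 crossings.
The safety rule pushes this higher. Following every safe sequence of crossings, the most of the 8 that can be at cell block B as the transport cart arrives there on crossings 7, 9, 11 is 5, 6, 7 respectively — never all 8.
So the move cannot be finished within 11 crossings. (The shortest complete plan takes 13:)
1. Guard goes to cell block B with the chlorine cylinder and the fuel sample.  [cell block A: the acid flask, the ammonia bottle, the base flask, the catalyst vial, the ether can, the peroxide | cell block B: the chlorine cylinder, the fuel sample]
2. Guard goes back to cell block A with the chlorine cylinder.  [cell block A: the acid flask, the ammonia bottle, the base flask, the catalyst vial, the chlorine cylinder, the ether can, the peroxide | cell block B: the fuel sample]
3. Guard goes to cell block B with the base flask and the chlorine cylinder.  [cell block A: the acid flask, the ammonia bottle, the catalyst vial, the ether can, the peroxide | cell block B: the base flask, the chlorine cylinder, the fuel sample]
4. Guard goes back to cell block A with the fuel sample.  [cell block A: the acid flask, the ammonia bottle, the catalyst vial, the ether can, the fuel sample, the peroxide | cell block B: the base flask, the chlorine cylinder]
5. Guard goes to cell block B with the catalyst vial and the fuel sample.  [cell block A: the acid flask, the ammonia bottle, the ether can, the peroxide | cell block B: the base flask, the catalyst vial, the chlorine cylinder, the fuel sample]
6. Guard goes back to cell block A with the fuel sample.  [cell block A: the acid flask, the ammonia bottle, the ether can, the fuel sample, the peroxide | cell block B: the base flask, the catalyst vial, the chlorine cylinder]
7. Guard goes to cell block B with the ammonia bottle and the fuel sample.  [cell block A: the acid flask, the ether can, the peroxide | cell block B: the ammonia bottle, the base flask, the catalyst vial, the chlorine cylinder, the fuel sample]
8. Guard goes back to cell block A with the fuel sample.  [cell block A: the acid flask, the ether can, the fuel sample, the peroxide | cell block B: the ammonia bottle, the base flask, the catalyst vial, the chlorine cylinder]
9. Guard goes to cell block B with the acid flask and the ether can.  [cell block A: the fuel sample, the peroxide | cell block B: the acid flask, the ammonia bottle, the base flask, the catalyst vial, the chlorine cylinder, the ether can]
10. Guard goes back to cell block A with the chlorine cylinder.  [cell block A: the chlorine cylinder, the fuel sample, the peroxide | cell block B: the acid flask, the ammonia bottle, the base flask, the catalyst vial, the ether can]
11. Guard goes to cell block B with the chlorine cylinder and the peroxide.  [cell block A: the fuel sample | cell block B: the acid flask, the ammonia bottle, the base flask, the catalyst vial, the chlorine cylinder, the ether can, the peroxide]
12. Guard goes back to cell block A with the chlorine cylinder.  [cell block A: the chlorine cylinder, the fuel sample | cell block B: the acid flask, the ammonia bottle, the base flask, the catalyst vial, the ether can, the peroxide]
13. Guard goes to cell block B with the chlorine cylinder and the fuel sample.  [cell block A: — | cell block B: the acid flask, the ammonia bottle, the base flask, the catalyst vial, the chlorine cylinder, the ether can, the fuel sample, the peroxide]

No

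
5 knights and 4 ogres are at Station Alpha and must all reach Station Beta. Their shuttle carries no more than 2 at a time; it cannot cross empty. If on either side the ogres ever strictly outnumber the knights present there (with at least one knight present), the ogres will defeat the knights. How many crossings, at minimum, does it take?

Counting alone: each trip to Station Beta takes at most 2 across and each return brings at least 1 back, so after t trips out (and t−1 returns) at most 2t − (t−1) of the 9 are across; that first reaches 9 at t = 8, so at least 15 crossings are needed.
The plan below uses exactly 15 crossings, so it is optimal:
1. 2 ogres → Station Beta.  (Station Alpha: 5K 2O; Station Beta: 0K 2O)
2. 1 ogre ← Station Alpha.  (Station Alpha: 5K 3O; Station Beta: 0K 1O)
3. 2 ogres → Station Beta.  (Station Alpha: 5K 1O; Station Beta: 0K 3O)
4. 1 ogre ← Station Alpha.  (Station Alpha: 5K 2O; Station Beta: 0K 2O)
5. 2 knights → Station Beta.  (Station Alpha: 3K 2O; Station Beta: 2K 2O)
6. 1 ogre ← Station Alpha.  (Station Alpha: 3K 3O; Station Beta: 2K 1O)
7. 1 knight and 1 ogre → Station Beta.  (Station Alpha: 2K 2O; Station Beta: 3K 2O)
8. 1 knight ← Station Alpha.  (Station Alpha: 3K 2O; Station Beta: 2K 2O)
9. 1 knight and 1 ogre → Station Beta.  (Station Alpha: 2K 1O; Station Beta: 3K 3O)
10. 1 ogre ← Station Alpha.  (Station Alpha: 2K 2O; Station Beta: 3K 2O)
11. 1 knight and 1 ogre → Station Beta.  (Station Alpha: 1K 1O; Station Beta: 4K 3O)
12. 1 knight ← Station Alpha.  (Station Alpha: 2K 1O; Station Beta: 3K 3O)
13. 1 knight and 1 ogre → Station Beta.  (Station Alpha: 1K 0O; Station Beta: 4K 4O)
14. 1 ogre ← Station Alpha.  (Station Alpha: 1K 1O; Station Beta: 4K 3O)
15. 1 knight and 1 ogre → Station Beta.  (Station Alpha: 0K 0O; Station Beta: 5K 4O)

15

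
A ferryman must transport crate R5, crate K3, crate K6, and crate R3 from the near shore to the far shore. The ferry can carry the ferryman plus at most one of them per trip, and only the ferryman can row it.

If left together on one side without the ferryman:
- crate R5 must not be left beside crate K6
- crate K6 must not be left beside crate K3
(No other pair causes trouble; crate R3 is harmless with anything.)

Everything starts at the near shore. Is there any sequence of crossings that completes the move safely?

1. Ferryman goes to the far shore with crate K6.
2. Ferryman goes back to the near shore alone.
3. Ferryman goes to the far shore with crate R5.
4. Ferryman goes back to the near shore with crate K6.
5. Ferryman goes to the far shore with crate K3.
6. Ferryman goes back to the near shore alone.
7. Ferryman goes to the far shore with crate R3.
8. Ferryman goes back to the near shore alone.
9. Ferryman goes to the far shore with crate K6.

Yes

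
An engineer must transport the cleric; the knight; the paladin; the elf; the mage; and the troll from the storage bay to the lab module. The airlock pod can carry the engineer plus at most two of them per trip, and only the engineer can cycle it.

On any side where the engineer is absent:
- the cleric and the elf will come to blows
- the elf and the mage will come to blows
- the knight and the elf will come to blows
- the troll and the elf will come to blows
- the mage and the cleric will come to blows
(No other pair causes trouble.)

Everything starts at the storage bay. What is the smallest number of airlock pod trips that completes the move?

9

Counting alone: the engineer can take at most 2 across per trip to the lab module, so moving all 6 needs at least 3 loaded trips out, with a return between consecutive ones — at least 5 crossings.
The safety rule pushes this higher. Following every safe sequence of crossings, the most of the 6 that can be at the lab module as the airlock pod arrives there on crossings 5, 7 is 4, 5 respectively — never all 6.
So no plan with fewer than 9 crossings exists, and this one achieves 9:
1. Engineer goes to the lab module with the cleric and the elf.  [the storage bay: the knight, the mage, the paladin, the troll | the lab module: the cleric, the elf]
2. Engineer goes back to the storage bay with the cleric.  [the storage bay: the cleric, the knight, the mage, the paladin, the troll | the lab module: the elf]
3. Engineer goes to the lab module with the cleric and the knight.  [the storage bay: the mage, the paladin, the troll | the lab module: the cleric, the elf, the knight]
4. Engineer goes back to the storage bay with the elf.  [the storage bay: the elf, the mage, the paladin, the troll | the lab module: the cleric, the knight]
5. Engineer goes to the lab module with the elf and the paladin.  [the storage bay: the mage, the troll | the lab module: the cleric, the elf, the knight, the paladin]
6. Engineer goes back to the storage bay with the elf.  [the storage bay: the elf, the mage, the troll | the lab module: the cleric, the knight, the paladin]
7. Engineer goes to the lab module with the elf and the troll.  [the storage bay: the mage | the lab module: the cleric, the elf, the knight, the paladin, the troll]
8. Engineer goes back to the storage bay with the elf.  [the storage bay: the elf, the mage | the lab module: the cleric, the knight, the paladin, the troll]
9. Engineer goes to the lab module with the elf and the mage.  [the storage bay: — | the lab module: the cleric, the elf, the knight, the mage, the paladin, the troll]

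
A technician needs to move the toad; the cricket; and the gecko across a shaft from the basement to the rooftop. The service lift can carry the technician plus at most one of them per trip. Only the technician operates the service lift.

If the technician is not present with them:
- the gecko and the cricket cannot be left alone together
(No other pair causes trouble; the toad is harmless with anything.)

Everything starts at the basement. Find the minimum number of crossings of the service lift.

Counting alone: the technician can take at most 1 across per trip to the rooftop, so moving all 3 needs at least 3 loaded trips out, with a return between consecutive ones — at least 5 crossings.
The plan below uses exactly 5 crossings, so it is optimal:
1. Technician goes to the rooftop with the cricket.  [the basement: the gecko, the toad | the rooftop: the cricket]
2. Technician goes back to the basement alone.  [the basement: the gecko, the toad | the rooftop: the cricket]
3. Technician goes to the rooftop with the toad.  [the basement: the gecko | the rooftop: the cricket, the toad]
4. Technician goes back to the basement alone.  [the basement: the gecko | the rooftop: the cricket, the toad]
5. Technician goes to the rooftop with the gecko.  [the basement: — | the rooftop: the cricket, the gecko, the toad]

5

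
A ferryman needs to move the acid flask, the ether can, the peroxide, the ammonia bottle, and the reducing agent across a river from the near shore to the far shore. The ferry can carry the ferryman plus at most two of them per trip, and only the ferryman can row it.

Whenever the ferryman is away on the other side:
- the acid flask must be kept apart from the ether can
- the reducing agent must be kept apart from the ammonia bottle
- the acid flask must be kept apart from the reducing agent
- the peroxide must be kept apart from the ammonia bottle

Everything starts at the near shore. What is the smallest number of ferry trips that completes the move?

Counting alone: the ferryman can take at most 2 across per trip to the far shore, so moving all 5 needs at least 3 loaded trips out, with a return between consecutive ones — at least 5 crossings.
The safety rule pushes this higher. Following every safe sequence of crossings, the most of the 5 that can be at the far shore as the ferry arrives there on crossing 5 is 4 — never all 5.
So no plan with fewer than 7 crossings exists, and this one achieves 7:
1. Ferryman goes to the far shore with the acid flask and the ammonia bottle.
2. Ferryman goes back to the near shore alone.
3. Ferryman goes to the far shore with the ether can.
4. Ferryman goes back to the near shore with the acid flask.
5. Ferryman goes to the far shore with the peroxide and the reducing agent.
6. Ferryman goes back to the near shore with the ammonia bottle.
7. Ferryman goes to the far shore with the acid flask and the ammonia bottle.

7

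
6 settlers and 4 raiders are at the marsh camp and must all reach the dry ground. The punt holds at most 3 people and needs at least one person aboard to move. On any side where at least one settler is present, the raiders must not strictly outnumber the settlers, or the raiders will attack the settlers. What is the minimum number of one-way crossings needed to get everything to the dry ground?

Counting alone: each trip to the dry ground takes at most 3 across and each return brings at least 1 back, so after t trips out (and t−1 returns) at most 3t − (t−1) of the 10 are across; that first reaches 10 at t = 5, so at least 9 crossings are needed.
The plan below uses exactly 9 crossings, so it is optimal:
1. 2 raiders → the dry ground.  (the marsh camp: 6S 2R; the dry ground: 0S 2R)
2. 1 raider ← the marsh camp.  (the marsh camp: 6S 3R; the dry ground: 0S 1R)
3. 3 raiders → the dry ground.  (the marsh camp: 6S 0R; the dry ground: 0S 4R)
4. 1 raider ← the marsh camp.  (the marsh camp: 6S 1R; the dry ground: 0S 3R)
5. 3 settlers → the dry ground.  (the marsh camp: 3S 1R; the dry ground: 3S 3R)
6. 1 raider ← the marsh camp.  (the marsh camp: 3S 2R; the dry ground: 3S 2R)
7. 1 settler and 2 raiders → the dry ground.  (the marsh camp: 2S 0R; the dry ground: 4S 4R)
8. 1 raider ← the marsh camp.  (the marsh camp: 2S 1R; the dry ground: 4S 3R)
9. 2 settlers and 1 raider → the dry ground.  (the marsh camp: 0S 0R; the dry ground: 6S 4R)

9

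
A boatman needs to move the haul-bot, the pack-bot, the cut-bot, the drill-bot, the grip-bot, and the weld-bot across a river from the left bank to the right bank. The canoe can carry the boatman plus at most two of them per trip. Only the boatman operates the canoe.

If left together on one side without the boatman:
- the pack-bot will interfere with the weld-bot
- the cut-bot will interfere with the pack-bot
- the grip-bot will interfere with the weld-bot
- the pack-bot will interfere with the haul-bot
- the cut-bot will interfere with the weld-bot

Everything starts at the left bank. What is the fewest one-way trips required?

9

Counting alone: the boatman can take at most 2 across per trip to the right bank, so moving all 6 needs at least 3 loaded trips out, with a return between consecutive ones — at least 5 crossings.
The safety rule pushes this higher. Following every safe sequence of crossings, the most of the 6 that can be at the right bank as the canoe arrives there on crossings 5, 7 is 4, 5 respectively — never all 6.
So no plan with fewer than 9 crossings exists, and this one achieves 9:
1. Boatman goes to the right bank with the pack-bot and the weld-bot.
2. Boatman goes back to the left bank with the pack-bot.
3. Boatman goes to the right bank with the haul-bot and the pack-bot.
4. Boatman goes back to the left bank with the pack-bot.
5. Boatman goes to the right bank with the drill-bot and the pack-bot.
6. Boatman goes back to the left bank with the pack-bot.
7. Boatman goes to the right bank with the cut-bot and the grip-bot.
8. Boatman goes back to the left bank with the weld-bot.
9. Boatman goes to the right bank with the pack-bot and the weld-bot.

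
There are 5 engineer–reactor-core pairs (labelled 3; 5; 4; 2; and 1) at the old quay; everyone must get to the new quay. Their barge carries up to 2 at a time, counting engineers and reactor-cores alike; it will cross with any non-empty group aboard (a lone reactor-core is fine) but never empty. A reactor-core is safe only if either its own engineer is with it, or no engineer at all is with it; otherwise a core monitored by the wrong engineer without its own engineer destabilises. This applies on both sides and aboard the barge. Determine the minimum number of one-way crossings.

Following every safe sequence of crossings from the start, the most of the 10 that can be at the new quay as the barge arrives there on crossings 1, 3, 5, 7 is 2, 3, 4, 5 respectively; the best ever achieved is 5 of 10.
From crossing 9 on, no configuration arises that was not already reachable earlier: only 82 distinct safe configurations (who is on which side, and where the barge is) can ever be reached, none of them has everyone across, and every continuation just revisits them. So no valid plan exists.

impossible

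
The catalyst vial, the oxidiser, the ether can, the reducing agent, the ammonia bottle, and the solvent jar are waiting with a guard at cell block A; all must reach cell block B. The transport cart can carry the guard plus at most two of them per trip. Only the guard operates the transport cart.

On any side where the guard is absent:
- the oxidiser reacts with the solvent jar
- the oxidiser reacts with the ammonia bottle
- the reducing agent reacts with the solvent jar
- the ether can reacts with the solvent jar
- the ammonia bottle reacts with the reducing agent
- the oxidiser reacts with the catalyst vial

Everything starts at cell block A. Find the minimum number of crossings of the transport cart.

Whatever the first load, the items left behind include a forbidden pair without the guard. No opening move is safe, so no plan exists.

impossible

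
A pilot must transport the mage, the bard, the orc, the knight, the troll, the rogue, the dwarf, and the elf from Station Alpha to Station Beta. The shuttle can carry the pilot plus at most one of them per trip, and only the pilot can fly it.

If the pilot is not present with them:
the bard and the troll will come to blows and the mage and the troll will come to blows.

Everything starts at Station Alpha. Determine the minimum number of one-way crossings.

Counting alone: the pilot can take at most 1 across per trip to Station Beta, so moving all 8 needs at least 8 loaded trips out, with a return between consecutive ones — at least 15 crossings.
The safety rule pushes this higher. Following every safe sequence of crossings, the most of the 8 that can be at Station Beta as the shuttle arrives there on crossing 15 is 7 — never all 8.
So no plan with fewer than 17 crossings exists, and this one achieves 17:
1. Pilot goes to Station Beta with the troll.
2. Pilot goes back to Station Alpha alone.
3. Pilot goes to Station Beta with the mage.
4. Pilot goes back to Station Alpha with the troll.
5. Pilot goes to Station Beta with the bard.
6. Pilot goes back to Station Alpha alone.
7. Pilot goes to Station Beta with the orc.
8. Pilot goes back to Station Alpha alone.
9. Pilot goes to Station Beta with the knight.
10. Pilot goes back to Station Alpha alone.
11. Pilot goes to Station Beta with the rogue.
12. Pilot goes back to Station Alpha alone.
13. Pilot goes to Station Beta with the dwarf.
14. Pilot goes back to Station Alpha alone.
15. Pilot goes to Station Beta with the elf.
16. Pilot goes back to Station Alpha alone.
17. Pilot goes to Station Beta with the troll.

17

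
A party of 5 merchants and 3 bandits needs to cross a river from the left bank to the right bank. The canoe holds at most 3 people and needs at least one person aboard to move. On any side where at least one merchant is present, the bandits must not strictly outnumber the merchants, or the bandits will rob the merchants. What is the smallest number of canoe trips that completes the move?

Counting alone: each trip to the right bank takes at most 3 across and each return brings at least 1 back, so after t trips out (and t−1 returns) at most 3t − (t−1) of the 8 are across; that first reaches 8 at t = 4, so at least 7 crossings are needed.
The plan below uses exactly 7 crossings, so it is optimal:
1. 2 bandits → the right bank.  (the left bank: 5M 1B; the right bank: 0M 2B)
2. 1 bandit ← the left bank.  (the left bank: 5M 2B; the right bank: 0M 1B)
3. 2 merchants and 1 bandit → the right bank.  (the left bank: 3M 1B; the right bank: 2M 2B)
4. 1 bandit ← the left bank.  (the left bank: 3M 2B; the right bank: 2M 1B)
5. 1 merchant and 2 bandits → the right bank.  (the left bank: 2M 0B; the right bank: 3M 3B)
6. 1 bandit ← the left bank.  (the left bank: 2M 1B; the right bank: 3M 2B)
7. 2 merchants and 1 bandit → the right bank.  (the left bank: 0M 0B; the right bank: 5M 3B)

7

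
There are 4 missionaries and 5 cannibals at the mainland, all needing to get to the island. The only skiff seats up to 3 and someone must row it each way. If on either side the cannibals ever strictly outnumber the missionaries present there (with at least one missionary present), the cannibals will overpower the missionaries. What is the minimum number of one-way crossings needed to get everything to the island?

impossible

The cannibals already outnumber the missionaries at the mainland before anyone moves, so the starting position itself is disallowed.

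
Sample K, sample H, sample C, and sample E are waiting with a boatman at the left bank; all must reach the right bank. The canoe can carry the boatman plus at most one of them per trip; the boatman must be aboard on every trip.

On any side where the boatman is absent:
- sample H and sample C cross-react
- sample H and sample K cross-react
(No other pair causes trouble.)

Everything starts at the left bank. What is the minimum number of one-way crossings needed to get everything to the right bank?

Counting alone: the boatman can take at most 1 across per trip to the right bank, so moving all 4 needs at least 4 loaded trips out, with a return between consecutive ones — at least 7 crossings.
The safety rule pushes this higher. Following every safe sequence of crossings, the most of the 4 that can be at the right bank as the canoe arrives there on crossing 7 is 3 — never all 4.
So no plan with fewer than 9 crossings exists, and this one achieves 9:
1. Boatman goes to the right bank with sample H.
2. Boatman goes back to the left bank alone.
3. Boatman goes to the right bank with sample K.
4. Boatman goes back to the left bank with sample H.
5. Boatman goes to the right bank with sample C.
6. Boatman goes back to the left bank alone.
7. Boatman goes to the right bank with sample E.
8. Boatman goes back to the left bank alone.
9. Boatman goes to the right bank with sample H.

9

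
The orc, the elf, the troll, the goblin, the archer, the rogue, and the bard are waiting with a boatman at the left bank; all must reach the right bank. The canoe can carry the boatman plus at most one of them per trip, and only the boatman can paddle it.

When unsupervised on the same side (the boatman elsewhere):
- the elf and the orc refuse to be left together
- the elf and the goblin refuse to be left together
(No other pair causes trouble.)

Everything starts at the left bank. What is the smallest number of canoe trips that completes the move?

15

Counting alone: the boatman can take at most 1 across per trip to the right bank, so moving all 7 needs at least 7 loaded trips out, with a return between consecutive ones — at least 13 crossings.
The safety rule pushes this higher. Following every safe sequence of crossings, the most of the 7 that can be at the right bank as the canoe arrives there on crossing 13 is 6 — never all 7.
So no plan with fewer than 15 crossings exists, and this one achieves 15:
1. Boatman goes to the right bank with the elf.
2. Boatman goes back to the left bank alone.
3. Boatman goes to the right bank with the orc.
4. Boatman goes back to the left bank with the elf.
5. Boatman goes to the right bank with the goblin.
6. Boatman goes back to the left bank alone.
7. Boatman goes to the right bank with the troll.
8. Boatman goes back to the left bank alone.
9. Boatman goes to the right bank with the archer.
10. Boatman goes back to the left bank alone.
11. Boatman goes to the right bank with the rogue.
12. Boatman goes back to the left bank alone.
13. Boatman goes to the right bank with the bard.
14. Boatman goes back to the left bank alone.
15. Boatman goes to the right bank with the elf.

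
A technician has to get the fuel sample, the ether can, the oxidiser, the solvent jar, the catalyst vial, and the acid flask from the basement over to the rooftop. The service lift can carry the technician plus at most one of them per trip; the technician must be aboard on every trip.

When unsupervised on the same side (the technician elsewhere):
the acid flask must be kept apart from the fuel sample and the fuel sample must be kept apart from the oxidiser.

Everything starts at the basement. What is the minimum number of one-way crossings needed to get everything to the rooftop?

13

Counting alone: the technician can take at most 1 across per trip to the rooftop, so moving all 6 needs at least 6 loaded trips out, with a return between consecutive ones — at least 11 crossings.
The safety rule pushes this higher. Following every safe sequence of crossings, the most of the 6 that can be at the rooftop as the service lift arrives there on crossing 11 is 5 — never all 6.
So no plan with fewer than 13 crossings exists, and this one achieves 13:
1. Technician goes to the rooftop with the fuel sample.
2. Technician goes back to the basement alone.
3. Technician goes to the rooftop with the ether can.
4. Technician goes back to the basement alone.
5. Technician goes to the rooftop with the oxidiser.
6. Technician goes back to the basement with the fuel sample.
7. Technician goes to the rooftop with the acid flask.
8. Technician goes back to the basement alone.
9. Technician goes to the rooftop with the solvent jar.
10. Technician goes back to the basement alone.
11. Technician goes to the rooftop with the catalyst vial.
12. Technician goes back to the basement alone.
13. Technician goes to the rooftop with the fuel sample.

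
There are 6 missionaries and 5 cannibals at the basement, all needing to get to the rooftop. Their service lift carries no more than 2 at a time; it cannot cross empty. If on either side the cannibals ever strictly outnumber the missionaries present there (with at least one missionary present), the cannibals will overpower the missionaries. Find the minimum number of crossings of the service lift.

19

Counting alone: each trip to the rooftop takes at most 2 across and each return brings at least 1 back, so after t trips out (and t−1 returns) at most 2t − (t−1) of the 11 are across; that first reaches 11 at t = 10, so at least 19 crossings are needed.
The plan below uses exactly 19 crossings, so it is optimal:
1. 2 cannibals → the rooftop.  (the basement: 6M 3C; the rooftop: 0M 2C)
2. 1 cannibal ← the basement.  (the basement: 6M 4C; the rooftop: 0M 1C)
3. 2 cannibals → the rooftop.  (the basement: 6M 2C; the rooftop: 0M 3C)
4. 1 cannibal ← the basement.  (the basement: 6M 3C; the rooftop: 0M 2C)
5. 2 missionaries → the rooftop.  (the basement: 4M 3C; the rooftop: 2M 2C)
6. 1 cannibal ← the basement.  (the basement: 4M 4C; the rooftop: 2M 1C)
7. 1 missionary and 1 cannibal → the rooftop.  (the basement: 3M 3C; the rooftop: 3M 2C)
8. 1 missionary ← the basement.  (the basement: 4M 3C; the rooftop: 2M 2C)
9. 1 missionary and 1 cannibal → the rooftop.  (the basement: 3M 2C; the rooftop: 3M 3C)
10. 1 cannibal ← the basement.  (the basement: 3M 3C; the rooftop: 3M 2C)
11. 1 missionary and 1 cannibal → the rooftop.  (the basement: 2M 2C; the rooftop: 4M 3C)
12. 1 missionary ← the basement.  (the basement: 3M 2C; the rooftop: 3M 3C)
13. 1 missionary and 1 cannibal → the rooftop.  (the basement: 2M 1C; the rooftop: 4M 4C)
14. 1 cannibal ← the basement.  (the basement: 2M 2C; the rooftop: 4M 3C)
15. 1 missionary and 1 cannibal → the rooftop.  (the basement: 1M 1C; the rooftop: 5M 4C)
16. 1 missionary ← the basement.  (the basement: 2M 1C; the rooftop: 4M 4C)
17. 1 missionary and 1 cannibal → the rooftop.  (the basement: 1M 0C; the rooftop: 5M 5C)
18. 1 cannibal ← the basement.  (the basement: 1M 1C; the rooftop: 5M 4C)
19. 1 missionary and 1 cannibal → the rooftop.  (the basement: 0M 0C; the rooftop: 6M 5C)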